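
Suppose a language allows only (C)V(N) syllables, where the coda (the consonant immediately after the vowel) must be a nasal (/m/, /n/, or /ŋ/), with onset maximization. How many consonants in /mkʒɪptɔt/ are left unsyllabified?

The consonants /m/, /k/, /p/, /t/ cannot be parsed into a legal (C)V(N) syllable (only a nasal (/m/, /n/, or /ŋ/) is licensed in coda position; onsets are limited to one consonant).

4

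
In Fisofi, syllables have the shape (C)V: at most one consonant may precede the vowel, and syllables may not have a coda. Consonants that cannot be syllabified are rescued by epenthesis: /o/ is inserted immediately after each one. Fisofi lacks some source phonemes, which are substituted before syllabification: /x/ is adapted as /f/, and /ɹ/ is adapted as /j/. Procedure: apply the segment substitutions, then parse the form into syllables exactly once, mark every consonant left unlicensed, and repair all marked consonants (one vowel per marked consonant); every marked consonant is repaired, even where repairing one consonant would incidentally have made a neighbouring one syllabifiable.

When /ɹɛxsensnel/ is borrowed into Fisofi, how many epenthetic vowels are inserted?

After substitution the input is /jɛfsensnel/.
The unsyllabifiable consonants are /f/, /n/, /s/, /l/; each receives one epenthetic vowel.

4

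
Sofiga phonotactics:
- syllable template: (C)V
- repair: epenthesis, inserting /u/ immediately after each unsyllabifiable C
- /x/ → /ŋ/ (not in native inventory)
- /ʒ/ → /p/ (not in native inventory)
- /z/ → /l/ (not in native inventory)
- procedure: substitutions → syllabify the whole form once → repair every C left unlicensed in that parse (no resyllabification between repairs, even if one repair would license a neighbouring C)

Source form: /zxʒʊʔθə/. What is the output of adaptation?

Substitution: /z/ → /l/, /x/ → /ŋ/, /ʒ/ → /p/, giving /lŋpʊʔθə/.
Syllabifying with onset maximization leaves /l/, /ŋ/, /ʔ/ stranded (no codas are permitted; onsets are limited to one consonant).
Inserting the epenthetic vowel yields /l/ → /lu/, /ŋ/ → /ŋu/, /ʔ/ → /ʔu/.

luŋupʊʔuθə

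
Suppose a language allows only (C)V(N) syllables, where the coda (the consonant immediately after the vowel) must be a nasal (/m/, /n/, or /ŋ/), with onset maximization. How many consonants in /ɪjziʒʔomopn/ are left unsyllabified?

4

The consonants /j/, /ʒ/, /p/, /n/ cannot be parsed into a legal (C)V(N) syllable (only a nasal (/m/, /n/, or /ŋ/) is licensed in coda position; onsets are limited to one consonant).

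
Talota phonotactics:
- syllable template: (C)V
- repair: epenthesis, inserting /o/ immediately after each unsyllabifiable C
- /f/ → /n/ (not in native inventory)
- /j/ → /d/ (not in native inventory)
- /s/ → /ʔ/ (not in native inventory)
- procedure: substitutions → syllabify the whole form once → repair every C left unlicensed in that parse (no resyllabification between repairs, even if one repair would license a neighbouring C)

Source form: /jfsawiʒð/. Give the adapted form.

Substitution: /j/ → /d/, /f/ → /n/, /s/ → /ʔ/, giving /dnʔawiʒð/.
Syllabifying with onset maximization leaves /d/, /n/, /ʒ/, /ð/ stranded (no codas are permitted; onsets are limited to one consonant).
Inserting the epenthetic vowel yields /d/ → /do/, /n/ → /no/, /ʒ/ → /ʒo/, /ð/ → /ðo/.

donoʔawiʒoðo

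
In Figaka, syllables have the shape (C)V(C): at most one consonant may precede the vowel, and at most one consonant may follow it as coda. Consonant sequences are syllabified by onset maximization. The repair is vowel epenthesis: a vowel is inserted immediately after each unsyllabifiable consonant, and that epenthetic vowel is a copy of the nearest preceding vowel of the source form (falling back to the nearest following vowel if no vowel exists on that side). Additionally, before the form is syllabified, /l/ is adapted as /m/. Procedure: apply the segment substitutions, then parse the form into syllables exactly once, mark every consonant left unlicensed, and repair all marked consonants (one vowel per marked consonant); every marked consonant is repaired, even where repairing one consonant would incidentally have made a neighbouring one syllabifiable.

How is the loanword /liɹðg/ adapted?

miɹðigi

Substitution: /l/ → /m/, giving /miɹðg/.
The consonants /ð/, /g/ cannot be parsed into a legal (C)V(C) syllable (at most one coda consonant is licensed; onsets are limited to one consonant).
Epenthesis after each stranded consonant: /ð/ → /ði/, /g/ → /gi/.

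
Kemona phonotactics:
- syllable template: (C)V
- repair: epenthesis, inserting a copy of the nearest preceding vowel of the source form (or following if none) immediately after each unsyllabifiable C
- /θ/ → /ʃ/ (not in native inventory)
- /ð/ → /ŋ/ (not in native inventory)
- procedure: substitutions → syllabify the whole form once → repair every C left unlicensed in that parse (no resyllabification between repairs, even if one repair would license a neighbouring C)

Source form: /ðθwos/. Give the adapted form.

Substitution: /ð/ → /ŋ/, /θ/ → /ʃ/, giving /ŋʃwos/.
The consonants /ŋ/, /ʃ/, /s/ cannot be parsed into a legal (C)V syllable (no codas are permitted; onsets are limited to one consonant).
Each unlicensed consonant becomes the onset of a new syllable: /ŋ/ → /ŋo/, /ʃ/ → /ʃo/, /s/ → /so/.

ŋoʃowoso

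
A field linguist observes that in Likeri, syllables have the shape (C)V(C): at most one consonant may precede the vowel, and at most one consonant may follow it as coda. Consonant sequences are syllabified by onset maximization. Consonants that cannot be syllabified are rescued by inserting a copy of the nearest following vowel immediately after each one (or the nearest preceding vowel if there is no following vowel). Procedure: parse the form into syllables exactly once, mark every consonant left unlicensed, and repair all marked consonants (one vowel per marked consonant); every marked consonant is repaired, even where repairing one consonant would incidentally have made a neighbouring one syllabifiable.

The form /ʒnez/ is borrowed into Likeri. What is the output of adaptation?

ʒenez

Under (C)V(C), the unsyllabifiable consonants are /ʒ/ (at most one coda consonant is licensed; onsets are limited to one consonant).
Epenthesis after each stranded consonant: /ʒ/ → /ʒe/.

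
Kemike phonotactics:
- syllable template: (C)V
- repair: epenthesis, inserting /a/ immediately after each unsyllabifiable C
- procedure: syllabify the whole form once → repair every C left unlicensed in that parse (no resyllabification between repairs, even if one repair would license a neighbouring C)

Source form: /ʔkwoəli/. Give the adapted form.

Under (C)V, the unsyllabifiable consonants are /ʔ/, /k/ (no codas are permitted; onsets are limited to one consonant).
Epenthesis after each stranded consonant: /ʔ/ → /ʔa/, /k/ → /ka/.

ʔakawoəli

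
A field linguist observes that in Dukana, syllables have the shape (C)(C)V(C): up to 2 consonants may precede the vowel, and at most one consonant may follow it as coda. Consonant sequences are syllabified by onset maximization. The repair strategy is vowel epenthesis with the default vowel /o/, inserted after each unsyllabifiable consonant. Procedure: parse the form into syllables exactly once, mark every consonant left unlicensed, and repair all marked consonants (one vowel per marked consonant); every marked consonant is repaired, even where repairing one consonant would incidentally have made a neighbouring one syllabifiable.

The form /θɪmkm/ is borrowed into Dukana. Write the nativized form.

Under (C)(C)V(C), the unsyllabifiable consonants are /k/, /m/ (at most one coda consonant is licensed; onsets may contain at most 2 consonants).
Epenthesis after each stranded consonant: /k/ → /ko/, /m/ → /mo/.

θɪmkomo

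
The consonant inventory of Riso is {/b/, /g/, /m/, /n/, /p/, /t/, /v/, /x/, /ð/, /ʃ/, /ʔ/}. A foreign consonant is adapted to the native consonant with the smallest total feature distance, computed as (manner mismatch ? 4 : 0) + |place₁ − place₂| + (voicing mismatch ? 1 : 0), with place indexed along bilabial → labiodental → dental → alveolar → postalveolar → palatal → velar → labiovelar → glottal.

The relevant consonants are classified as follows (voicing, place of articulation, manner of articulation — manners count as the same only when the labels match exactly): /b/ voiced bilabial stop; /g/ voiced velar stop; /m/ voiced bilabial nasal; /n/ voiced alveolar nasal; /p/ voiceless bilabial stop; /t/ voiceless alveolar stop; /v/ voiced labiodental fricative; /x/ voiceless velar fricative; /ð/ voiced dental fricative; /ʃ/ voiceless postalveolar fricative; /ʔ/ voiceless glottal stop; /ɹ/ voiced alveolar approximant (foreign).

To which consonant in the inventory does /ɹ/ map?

/n/ is closest: manner differs (approximant→nasal, +4), place distance 0 (alveolar→alveolar), same voicing; total 4. Next closest is /t/ at distance 5.

n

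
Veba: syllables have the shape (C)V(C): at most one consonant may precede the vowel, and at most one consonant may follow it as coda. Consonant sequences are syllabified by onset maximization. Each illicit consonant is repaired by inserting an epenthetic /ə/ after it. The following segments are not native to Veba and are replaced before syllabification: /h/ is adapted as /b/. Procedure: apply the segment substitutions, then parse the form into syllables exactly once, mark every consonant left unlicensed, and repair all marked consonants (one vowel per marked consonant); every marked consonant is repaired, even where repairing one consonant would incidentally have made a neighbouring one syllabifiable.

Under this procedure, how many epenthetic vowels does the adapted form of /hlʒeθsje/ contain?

After substitution the input is /blʒeθsje/.
The unsyllabifiable consonants are /b/, /l/, /s/; each receives one epenthetic vowel.

3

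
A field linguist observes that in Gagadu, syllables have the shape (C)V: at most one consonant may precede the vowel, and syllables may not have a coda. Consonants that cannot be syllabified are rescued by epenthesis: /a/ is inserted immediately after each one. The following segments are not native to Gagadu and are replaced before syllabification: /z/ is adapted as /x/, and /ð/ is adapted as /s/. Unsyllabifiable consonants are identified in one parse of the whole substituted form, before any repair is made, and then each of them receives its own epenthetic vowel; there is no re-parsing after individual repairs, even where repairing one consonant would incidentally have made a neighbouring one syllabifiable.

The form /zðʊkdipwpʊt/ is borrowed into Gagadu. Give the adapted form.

Substitution: /z/ → /x/, /ð/ → /s/, giving /xsʊkdipwpʊt/.
The consonants /x/, /k/, /p/, /w/, /t/ cannot be parsed into a legal (C)V syllable (no codas are permitted; onsets are limited to one consonant).
Inserting the epenthetic vowel yields /x/ → /xa/, /k/ → /ka/, /p/ → /pa/, /w/ → /wa/, /t/ → /ta/.

xasʊkadipawapʊta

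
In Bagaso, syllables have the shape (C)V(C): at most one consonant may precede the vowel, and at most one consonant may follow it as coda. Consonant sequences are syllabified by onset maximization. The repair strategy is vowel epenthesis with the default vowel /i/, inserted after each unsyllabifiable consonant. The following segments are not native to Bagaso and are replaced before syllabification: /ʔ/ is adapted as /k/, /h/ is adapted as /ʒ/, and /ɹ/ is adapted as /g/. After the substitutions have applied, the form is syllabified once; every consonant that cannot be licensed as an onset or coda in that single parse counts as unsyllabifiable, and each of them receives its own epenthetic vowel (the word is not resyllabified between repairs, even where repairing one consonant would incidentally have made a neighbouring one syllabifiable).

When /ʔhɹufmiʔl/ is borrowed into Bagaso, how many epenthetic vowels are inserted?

After substitution the input is /kʒgufmikl/.
The unsyllabifiable consonants are /k/, /ʒ/, /l/; each receives one epenthetic vowel.

3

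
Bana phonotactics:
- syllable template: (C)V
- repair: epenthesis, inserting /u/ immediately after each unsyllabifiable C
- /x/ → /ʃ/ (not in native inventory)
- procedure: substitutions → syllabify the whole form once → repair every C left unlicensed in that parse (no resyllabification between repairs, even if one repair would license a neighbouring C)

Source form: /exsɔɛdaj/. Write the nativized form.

eʃusɔɛdaju

Substitution: /x/ → /ʃ/, giving /eʃsɔɛdaj/.
The consonants /ʃ/, /j/ cannot be parsed into a legal (C)V syllable (no codas are permitted; onsets are limited to one consonant).
Inserting the epenthetic vowel yields /ʃ/ → /ʃu/, /j/ → /ju/.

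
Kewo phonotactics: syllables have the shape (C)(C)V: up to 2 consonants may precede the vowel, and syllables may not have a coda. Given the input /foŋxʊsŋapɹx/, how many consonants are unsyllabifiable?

3

Syllabifying with onset maximization leaves /p/, /ɹ/, /x/ stranded (no codas are permitted; onsets may contain at most 2 consonants).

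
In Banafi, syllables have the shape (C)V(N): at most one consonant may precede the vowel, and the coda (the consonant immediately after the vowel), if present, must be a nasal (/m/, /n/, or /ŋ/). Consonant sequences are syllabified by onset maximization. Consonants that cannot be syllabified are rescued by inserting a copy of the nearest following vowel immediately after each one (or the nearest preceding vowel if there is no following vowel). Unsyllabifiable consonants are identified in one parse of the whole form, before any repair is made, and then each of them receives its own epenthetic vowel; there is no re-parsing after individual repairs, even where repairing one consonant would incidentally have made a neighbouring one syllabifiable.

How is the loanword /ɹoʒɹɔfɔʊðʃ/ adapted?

The consonants /ʒ/, /ð/, /ʃ/ cannot be parsed into a legal (C)V(N) syllable (only a nasal (/m/, /n/, or /ŋ/) is licensed in coda position; onsets are limited to one consonant).
Epenthesis after each stranded consonant: /ʒ/ → /ʒɔ/, /ð/ → /ðʊ/, /ʃ/ → /ʃʊ/.

ɹoʒɔɹɔfɔʊðʊʃʊ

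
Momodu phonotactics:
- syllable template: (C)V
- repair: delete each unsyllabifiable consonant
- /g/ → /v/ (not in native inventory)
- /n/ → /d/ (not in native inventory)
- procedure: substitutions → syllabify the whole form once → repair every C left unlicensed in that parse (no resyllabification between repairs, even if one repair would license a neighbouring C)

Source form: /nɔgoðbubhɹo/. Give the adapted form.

dɔvobuɹo

Substitution: /n/ → /d/, /g/ → /v/, giving /dɔvoðbubhɹo/.
The consonants /ð/, /b/, /h/ cannot be parsed into a legal (C)V syllable (no codas are permitted; onsets are limited to one consonant).
Each unlicensed consonant is deleted: /ð/, /b/, /h/.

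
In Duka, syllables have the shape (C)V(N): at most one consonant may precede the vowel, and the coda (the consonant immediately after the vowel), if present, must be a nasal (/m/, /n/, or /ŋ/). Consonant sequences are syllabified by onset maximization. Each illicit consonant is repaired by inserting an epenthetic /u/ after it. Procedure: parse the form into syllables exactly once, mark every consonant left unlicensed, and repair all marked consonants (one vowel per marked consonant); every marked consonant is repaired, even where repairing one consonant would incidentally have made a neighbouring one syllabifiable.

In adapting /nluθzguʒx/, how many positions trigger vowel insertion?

5

The unsyllabifiable consonants are /n/, /θ/, /z/, /ʒ/, /x/; each receives one epenthetic vowel.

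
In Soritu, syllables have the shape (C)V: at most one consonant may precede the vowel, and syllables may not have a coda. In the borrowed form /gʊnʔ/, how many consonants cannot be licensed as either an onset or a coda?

The consonants /n/, /ʔ/ cannot be parsed into a legal (C)V syllable (no codas are permitted; onsets are limited to one consonant).

2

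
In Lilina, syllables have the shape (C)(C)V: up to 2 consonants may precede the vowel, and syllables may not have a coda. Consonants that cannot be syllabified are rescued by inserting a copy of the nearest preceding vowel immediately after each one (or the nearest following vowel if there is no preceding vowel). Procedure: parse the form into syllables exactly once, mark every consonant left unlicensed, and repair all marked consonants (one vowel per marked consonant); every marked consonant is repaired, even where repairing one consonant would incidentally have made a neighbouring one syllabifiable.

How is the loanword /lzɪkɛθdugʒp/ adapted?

lzɪkɛθduguʒupu

Under (C)(C)V, the unsyllabifiable consonants are /g/, /ʒ/, /p/ (no codas are permitted; onsets may contain at most 2 consonants).
Inserting the epenthetic vowel yields /g/ → /gu/, /ʒ/ → /ʒu/, /p/ → /pu/.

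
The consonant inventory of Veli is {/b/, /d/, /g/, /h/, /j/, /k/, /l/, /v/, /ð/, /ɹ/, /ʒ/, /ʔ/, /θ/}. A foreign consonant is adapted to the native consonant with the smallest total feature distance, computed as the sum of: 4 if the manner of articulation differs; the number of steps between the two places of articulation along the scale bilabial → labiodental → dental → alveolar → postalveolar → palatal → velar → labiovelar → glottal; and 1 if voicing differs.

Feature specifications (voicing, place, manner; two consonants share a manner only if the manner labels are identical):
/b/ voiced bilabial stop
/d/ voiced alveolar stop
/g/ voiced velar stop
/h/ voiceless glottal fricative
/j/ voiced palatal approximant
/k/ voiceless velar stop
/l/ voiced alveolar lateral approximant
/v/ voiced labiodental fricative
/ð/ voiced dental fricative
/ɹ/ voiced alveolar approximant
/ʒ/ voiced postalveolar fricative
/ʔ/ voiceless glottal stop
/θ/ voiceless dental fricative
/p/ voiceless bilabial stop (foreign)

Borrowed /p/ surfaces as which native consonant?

b

/b/ is closest: same manner (stop), place distance 0 (bilabial→bilabial), voicing differs (+1); total 1. Next closest is /d/ at distance 4.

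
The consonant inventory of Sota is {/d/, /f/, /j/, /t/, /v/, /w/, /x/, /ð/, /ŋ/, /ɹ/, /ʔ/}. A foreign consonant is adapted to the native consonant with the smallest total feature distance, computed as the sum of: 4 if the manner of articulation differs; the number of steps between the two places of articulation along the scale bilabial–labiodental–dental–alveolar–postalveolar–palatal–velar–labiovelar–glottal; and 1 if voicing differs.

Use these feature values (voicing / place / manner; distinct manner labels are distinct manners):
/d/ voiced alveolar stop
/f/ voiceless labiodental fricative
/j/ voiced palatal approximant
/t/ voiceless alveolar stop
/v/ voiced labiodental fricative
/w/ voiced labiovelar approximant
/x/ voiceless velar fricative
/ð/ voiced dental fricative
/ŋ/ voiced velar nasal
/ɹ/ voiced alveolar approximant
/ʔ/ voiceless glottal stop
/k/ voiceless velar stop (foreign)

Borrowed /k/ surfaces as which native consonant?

/ʔ/ is closest: same manner (stop), place distance 2 (velar→glottal), same voicing; total 2. Next closest is /t/ at distance 3.

ʔ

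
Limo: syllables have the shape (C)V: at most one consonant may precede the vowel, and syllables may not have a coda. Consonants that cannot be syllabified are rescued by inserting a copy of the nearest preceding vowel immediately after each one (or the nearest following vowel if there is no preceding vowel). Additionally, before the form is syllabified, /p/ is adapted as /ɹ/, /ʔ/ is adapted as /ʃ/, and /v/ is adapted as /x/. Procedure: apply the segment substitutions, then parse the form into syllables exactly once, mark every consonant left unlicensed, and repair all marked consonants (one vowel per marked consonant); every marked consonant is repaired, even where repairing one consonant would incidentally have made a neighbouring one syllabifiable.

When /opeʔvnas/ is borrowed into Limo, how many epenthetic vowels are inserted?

3

After substitution the input is /oɹeʃxnas/.
The unsyllabifiable consonants are /ʃ/, /x/, /s/; each receives one epenthetic vowel.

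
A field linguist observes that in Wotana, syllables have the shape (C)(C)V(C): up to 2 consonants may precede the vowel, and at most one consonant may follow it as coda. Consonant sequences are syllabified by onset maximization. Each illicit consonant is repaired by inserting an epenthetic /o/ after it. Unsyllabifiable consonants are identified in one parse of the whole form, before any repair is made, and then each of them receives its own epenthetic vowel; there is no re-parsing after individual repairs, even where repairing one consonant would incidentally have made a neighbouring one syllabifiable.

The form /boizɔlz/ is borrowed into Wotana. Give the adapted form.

The consonants /z/ cannot be parsed into a legal (C)(C)V(C) syllable (at most one coda consonant is licensed; onsets may contain at most 2 consonants).
Epenthesis after each stranded consonant: /z/ → /zo/.

boizɔlzo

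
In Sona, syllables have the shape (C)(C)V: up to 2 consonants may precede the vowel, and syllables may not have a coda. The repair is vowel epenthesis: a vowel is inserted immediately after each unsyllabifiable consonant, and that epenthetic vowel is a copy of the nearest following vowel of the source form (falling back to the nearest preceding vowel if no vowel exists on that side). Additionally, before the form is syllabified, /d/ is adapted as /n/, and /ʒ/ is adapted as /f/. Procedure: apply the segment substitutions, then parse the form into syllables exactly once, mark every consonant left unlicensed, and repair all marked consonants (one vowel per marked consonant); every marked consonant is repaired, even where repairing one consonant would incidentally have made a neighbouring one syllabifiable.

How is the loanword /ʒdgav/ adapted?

fangava

Substitution: /ʒ/ → /f/, /d/ → /n/, giving /fngav/.
The consonants /f/, /v/ cannot be parsed into a legal (C)(C)V syllable (no codas are permitted; onsets may contain at most 2 consonants).
Each unlicensed consonant becomes the onset of a new syllable: /f/ → /fa/, /v/ → /va/.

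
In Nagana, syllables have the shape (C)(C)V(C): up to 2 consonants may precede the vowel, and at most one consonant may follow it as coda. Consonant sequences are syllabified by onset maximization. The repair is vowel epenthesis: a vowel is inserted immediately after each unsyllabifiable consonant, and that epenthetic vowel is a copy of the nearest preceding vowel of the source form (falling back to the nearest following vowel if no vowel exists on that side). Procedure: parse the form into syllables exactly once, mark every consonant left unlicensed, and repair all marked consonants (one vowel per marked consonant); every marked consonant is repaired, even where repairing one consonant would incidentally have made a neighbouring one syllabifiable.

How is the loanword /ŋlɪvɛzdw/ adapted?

ŋlɪvɛzdɛwɛ

Syllabifying with onset maximization leaves /d/, /w/ stranded (at most one coda consonant is licensed; onsets may contain at most 2 consonants).
Inserting the epenthetic vowel yields /d/ → /dɛ/, /w/ → /wɛ/.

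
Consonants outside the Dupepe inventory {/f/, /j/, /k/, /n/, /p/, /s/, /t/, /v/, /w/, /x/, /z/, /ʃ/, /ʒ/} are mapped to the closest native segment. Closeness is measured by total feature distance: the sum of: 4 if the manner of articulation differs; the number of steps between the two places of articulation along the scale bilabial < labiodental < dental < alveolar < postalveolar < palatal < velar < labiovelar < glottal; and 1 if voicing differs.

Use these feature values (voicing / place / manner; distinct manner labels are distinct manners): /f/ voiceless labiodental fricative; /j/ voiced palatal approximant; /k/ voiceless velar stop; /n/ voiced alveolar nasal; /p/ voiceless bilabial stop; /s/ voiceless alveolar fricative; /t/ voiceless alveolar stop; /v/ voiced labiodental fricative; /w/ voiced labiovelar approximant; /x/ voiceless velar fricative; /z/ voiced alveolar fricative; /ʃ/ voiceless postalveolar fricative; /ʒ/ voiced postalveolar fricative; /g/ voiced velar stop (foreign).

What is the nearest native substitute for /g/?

k

/k/ is closest: same manner (stop), place distance 0 (velar→velar), voicing differs (+1); total 1. Next closest is /t/ at distance 4.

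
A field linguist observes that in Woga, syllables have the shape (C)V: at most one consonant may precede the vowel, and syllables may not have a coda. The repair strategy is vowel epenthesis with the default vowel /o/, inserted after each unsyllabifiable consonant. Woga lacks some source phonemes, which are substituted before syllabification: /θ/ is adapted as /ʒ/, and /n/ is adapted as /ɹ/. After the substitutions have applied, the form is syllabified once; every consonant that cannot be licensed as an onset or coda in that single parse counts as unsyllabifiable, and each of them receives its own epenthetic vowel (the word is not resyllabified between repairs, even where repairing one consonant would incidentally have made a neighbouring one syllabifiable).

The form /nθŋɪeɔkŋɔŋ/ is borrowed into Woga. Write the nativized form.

Substitution: /n/ → /ɹ/, /θ/ → /ʒ/, giving /ɹʒŋɪeɔkŋɔŋ/.
Syllabifying with onset maximization leaves /ɹ/, /ʒ/, /k/, /ŋ/ stranded (no codas are permitted; onsets are limited to one consonant).
Each unlicensed consonant becomes the onset of a new syllable: /ɹ/ → /ɹo/, /ʒ/ → /ʒo/, /k/ → /ko/, /ŋ/ → /ŋo/.

ɹoʒoŋɪeɔkoŋɔŋo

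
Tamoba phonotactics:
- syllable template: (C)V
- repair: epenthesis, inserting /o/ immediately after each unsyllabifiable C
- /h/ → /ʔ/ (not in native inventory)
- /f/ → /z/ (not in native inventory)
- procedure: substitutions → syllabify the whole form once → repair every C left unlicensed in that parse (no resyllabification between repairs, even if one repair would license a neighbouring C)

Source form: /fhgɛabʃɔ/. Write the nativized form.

zoʔogɛaboʃɔ

Substitution: /f/ → /z/, /h/ → /ʔ/, giving /zʔgɛabʃɔ/.
Syllabifying with onset maximization leaves /z/, /ʔ/, /b/ stranded (no codas are permitted; onsets are limited to one consonant).
Each unlicensed consonant becomes the onset of a new syllable: /z/ → /zo/, /ʔ/ → /ʔo/, /b/ → /bo/.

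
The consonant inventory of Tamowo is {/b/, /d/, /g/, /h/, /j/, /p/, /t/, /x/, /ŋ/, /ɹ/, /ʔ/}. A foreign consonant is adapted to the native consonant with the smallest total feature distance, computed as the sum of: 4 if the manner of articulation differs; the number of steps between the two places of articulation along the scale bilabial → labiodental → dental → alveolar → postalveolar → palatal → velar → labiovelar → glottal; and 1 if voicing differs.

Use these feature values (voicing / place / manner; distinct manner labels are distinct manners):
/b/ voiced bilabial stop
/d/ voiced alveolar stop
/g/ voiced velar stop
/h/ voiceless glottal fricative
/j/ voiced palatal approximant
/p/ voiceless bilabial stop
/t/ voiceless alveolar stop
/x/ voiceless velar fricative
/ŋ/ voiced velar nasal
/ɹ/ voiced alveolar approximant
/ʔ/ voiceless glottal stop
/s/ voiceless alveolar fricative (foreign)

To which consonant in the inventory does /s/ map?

/x/ is closest: same manner (fricative), place distance 3 (alveolar→velar), same voicing; total 3. Next closest is /t/ at distance 4.

x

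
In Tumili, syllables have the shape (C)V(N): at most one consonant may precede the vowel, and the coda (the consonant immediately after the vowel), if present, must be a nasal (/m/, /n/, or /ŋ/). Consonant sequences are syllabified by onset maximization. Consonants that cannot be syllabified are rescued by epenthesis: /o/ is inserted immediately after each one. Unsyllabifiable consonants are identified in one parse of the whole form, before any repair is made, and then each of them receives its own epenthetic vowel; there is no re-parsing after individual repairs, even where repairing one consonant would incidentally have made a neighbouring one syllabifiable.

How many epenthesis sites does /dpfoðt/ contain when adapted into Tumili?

4

The unsyllabifiable consonants are /d/, /p/, /ð/, /t/; each receives one epenthetic vowel.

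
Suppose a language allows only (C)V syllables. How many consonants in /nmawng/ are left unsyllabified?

Syllabifying with onset maximization leaves /n/, /w/, /n/, /g/ stranded (no codas are permitted; onsets are limited to one consonant).

4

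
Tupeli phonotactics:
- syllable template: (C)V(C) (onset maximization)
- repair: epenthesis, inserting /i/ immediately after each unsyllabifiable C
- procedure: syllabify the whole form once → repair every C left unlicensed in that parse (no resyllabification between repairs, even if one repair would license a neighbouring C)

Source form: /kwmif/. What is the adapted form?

kiwimif

Syllabifying with onset maximization leaves /k/, /w/ stranded (at most one coda consonant is licensed; onsets are limited to one consonant).
Epenthesis after each stranded consonant: /k/ → /ki/, /w/ → /wi/.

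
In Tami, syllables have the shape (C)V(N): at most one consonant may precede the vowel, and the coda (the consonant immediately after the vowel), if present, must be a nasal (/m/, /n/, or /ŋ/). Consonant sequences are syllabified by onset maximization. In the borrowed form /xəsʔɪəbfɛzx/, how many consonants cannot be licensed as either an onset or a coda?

4

Syllabifying with onset maximization leaves /s/, /b/, /z/, /x/ stranded (only a nasal (/m/, /n/, or /ŋ/) is licensed in coda position; onsets are limited to one consonant).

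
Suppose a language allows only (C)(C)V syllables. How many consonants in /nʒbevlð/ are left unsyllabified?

4

Syllabifying with onset maximization leaves /n/, /v/, /l/, /ð/ stranded (no codas are permitted; onsets may contain at most 2 consonants).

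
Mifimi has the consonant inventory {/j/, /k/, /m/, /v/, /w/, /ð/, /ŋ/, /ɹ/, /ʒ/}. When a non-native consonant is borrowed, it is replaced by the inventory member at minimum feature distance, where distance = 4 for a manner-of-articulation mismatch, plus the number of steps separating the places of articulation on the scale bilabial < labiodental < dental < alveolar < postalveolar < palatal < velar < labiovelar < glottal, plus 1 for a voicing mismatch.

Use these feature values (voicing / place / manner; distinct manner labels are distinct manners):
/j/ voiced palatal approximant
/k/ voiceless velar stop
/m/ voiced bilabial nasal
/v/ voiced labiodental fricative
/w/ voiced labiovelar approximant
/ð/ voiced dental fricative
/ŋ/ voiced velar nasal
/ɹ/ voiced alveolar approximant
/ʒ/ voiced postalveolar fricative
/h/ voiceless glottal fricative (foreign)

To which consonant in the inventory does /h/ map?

/ʒ/ is closest: same manner (fricative), place distance 4 (glottal→postalveolar), voicing differs (+1); total 5. Next closest is /k/ at distance 6.

ʒ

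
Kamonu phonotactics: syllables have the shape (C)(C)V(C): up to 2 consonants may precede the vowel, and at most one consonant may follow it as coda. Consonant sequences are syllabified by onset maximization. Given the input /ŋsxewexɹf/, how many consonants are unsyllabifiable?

3

Under (C)(C)V(C), the unsyllabifiable consonants are /ŋ/, /ɹ/, /f/ (at most one coda consonant is licensed; onsets may contain at most 2 consonants).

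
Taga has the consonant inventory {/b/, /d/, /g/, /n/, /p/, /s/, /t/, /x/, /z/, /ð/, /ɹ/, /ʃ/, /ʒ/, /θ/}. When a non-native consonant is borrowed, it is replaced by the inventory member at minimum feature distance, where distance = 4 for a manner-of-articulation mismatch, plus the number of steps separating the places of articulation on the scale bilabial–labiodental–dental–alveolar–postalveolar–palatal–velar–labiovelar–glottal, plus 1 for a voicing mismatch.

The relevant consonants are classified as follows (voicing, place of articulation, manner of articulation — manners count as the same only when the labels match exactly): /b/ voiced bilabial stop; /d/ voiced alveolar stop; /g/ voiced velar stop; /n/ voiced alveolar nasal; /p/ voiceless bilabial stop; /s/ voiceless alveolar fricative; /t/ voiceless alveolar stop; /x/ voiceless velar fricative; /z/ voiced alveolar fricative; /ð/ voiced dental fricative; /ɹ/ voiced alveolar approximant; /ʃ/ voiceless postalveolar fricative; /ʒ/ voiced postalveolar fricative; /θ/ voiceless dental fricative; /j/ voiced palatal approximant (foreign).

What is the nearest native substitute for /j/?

ɹ

/ɹ/ is closest: same manner (approximant), place distance 2 (palatal→alveolar), same voicing; total 2. Next closest is /g/ at distance 5.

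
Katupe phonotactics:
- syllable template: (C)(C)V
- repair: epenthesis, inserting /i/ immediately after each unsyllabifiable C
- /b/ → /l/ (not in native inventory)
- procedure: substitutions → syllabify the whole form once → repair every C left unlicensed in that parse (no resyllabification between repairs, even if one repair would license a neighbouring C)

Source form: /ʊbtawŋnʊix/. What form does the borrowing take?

ʊltawiŋnʊixi

Substitution: /b/ → /l/, giving /ʊltawŋnʊix/.
Under (C)(C)V, the unsyllabifiable consonants are /w/, /x/ (no codas are permitted; onsets may contain at most 2 consonants).
Inserting the epenthetic vowel yields /w/ → /wi/, /x/ → /xi/.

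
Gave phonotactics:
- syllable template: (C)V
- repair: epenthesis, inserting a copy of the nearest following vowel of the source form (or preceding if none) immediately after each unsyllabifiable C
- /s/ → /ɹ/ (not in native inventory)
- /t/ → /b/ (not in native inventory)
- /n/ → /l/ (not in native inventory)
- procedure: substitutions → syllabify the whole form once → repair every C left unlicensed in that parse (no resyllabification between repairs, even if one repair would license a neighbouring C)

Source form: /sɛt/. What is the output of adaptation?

Substitution: /s/ → /ɹ/, /t/ → /b/, giving /ɹɛb/.
Syllabifying with onset maximization leaves /b/ stranded (no codas are permitted; onsets are limited to one consonant).
Inserting the epenthetic vowel yields /b/ → /bɛ/.

ɹɛbɛ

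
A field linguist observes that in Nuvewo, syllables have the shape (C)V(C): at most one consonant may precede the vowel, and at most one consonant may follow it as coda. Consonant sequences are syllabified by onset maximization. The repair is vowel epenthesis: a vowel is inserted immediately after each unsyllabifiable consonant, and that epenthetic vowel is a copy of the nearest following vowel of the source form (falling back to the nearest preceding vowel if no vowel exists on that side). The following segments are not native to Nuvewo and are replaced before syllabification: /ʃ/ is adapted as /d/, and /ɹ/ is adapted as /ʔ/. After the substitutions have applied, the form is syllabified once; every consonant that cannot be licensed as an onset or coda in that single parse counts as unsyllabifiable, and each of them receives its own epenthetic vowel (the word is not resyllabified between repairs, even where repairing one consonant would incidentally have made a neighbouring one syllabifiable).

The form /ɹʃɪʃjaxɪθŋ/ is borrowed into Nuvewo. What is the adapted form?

ʔɪdɪdjaxɪθŋɪ

Substitution: /ɹ/ → /ʔ/, /ʃ/ → /d/, giving /ʔdɪdjaxɪθŋ/.
Under (C)V(C), the unsyllabifiable consonants are /ʔ/, /ŋ/ (at most one coda consonant is licensed; onsets are limited to one consonant).
Inserting the epenthetic vowel yields /ʔ/ → /ʔɪ/, /ŋ/ → /ŋɪ/.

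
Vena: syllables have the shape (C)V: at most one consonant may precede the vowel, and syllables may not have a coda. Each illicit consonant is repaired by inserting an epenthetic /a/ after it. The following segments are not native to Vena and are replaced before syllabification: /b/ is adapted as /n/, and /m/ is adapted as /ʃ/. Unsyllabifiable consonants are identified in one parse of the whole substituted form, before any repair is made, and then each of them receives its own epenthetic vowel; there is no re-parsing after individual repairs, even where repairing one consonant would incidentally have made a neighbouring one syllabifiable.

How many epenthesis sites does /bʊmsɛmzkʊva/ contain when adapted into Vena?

3

After substitution the input is /nʊʃsɛʃzkʊva/.
The unsyllabifiable consonants are /ʃ/, /ʃ/, /z/; each receives one epenthetic vowel.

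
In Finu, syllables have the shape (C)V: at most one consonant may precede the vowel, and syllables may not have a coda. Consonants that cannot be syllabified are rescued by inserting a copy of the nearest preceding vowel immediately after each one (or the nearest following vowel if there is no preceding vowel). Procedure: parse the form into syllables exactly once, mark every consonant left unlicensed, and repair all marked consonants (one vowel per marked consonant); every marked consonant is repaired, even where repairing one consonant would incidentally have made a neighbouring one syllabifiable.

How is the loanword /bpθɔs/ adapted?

bɔpɔθɔsɔ

Under (C)V, the unsyllabifiable consonants are /b/, /p/, /s/ (no codas are permitted; onsets are limited to one consonant).
Each unlicensed consonant becomes the onset of a new syllable: /b/ → /bɔ/, /p/ → /pɔ/, /s/ → /sɔ/.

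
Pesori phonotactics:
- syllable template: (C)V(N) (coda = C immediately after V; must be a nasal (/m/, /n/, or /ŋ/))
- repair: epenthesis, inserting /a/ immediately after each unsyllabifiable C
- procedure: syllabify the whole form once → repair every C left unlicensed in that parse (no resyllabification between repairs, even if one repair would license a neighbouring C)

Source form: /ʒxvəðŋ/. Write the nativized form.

ʒaxavəðaŋa

Under (C)V(N), the unsyllabifiable consonants are /ʒ/, /x/, /ð/, /ŋ/ (only a nasal (/m/, /n/, or /ŋ/) is licensed in coda position; onsets are limited to one consonant).
Inserting the epenthetic vowel yields /ʒ/ → /ʒa/, /x/ → /xa/, /ð/ → /ða/, /ŋ/ → /ŋa/.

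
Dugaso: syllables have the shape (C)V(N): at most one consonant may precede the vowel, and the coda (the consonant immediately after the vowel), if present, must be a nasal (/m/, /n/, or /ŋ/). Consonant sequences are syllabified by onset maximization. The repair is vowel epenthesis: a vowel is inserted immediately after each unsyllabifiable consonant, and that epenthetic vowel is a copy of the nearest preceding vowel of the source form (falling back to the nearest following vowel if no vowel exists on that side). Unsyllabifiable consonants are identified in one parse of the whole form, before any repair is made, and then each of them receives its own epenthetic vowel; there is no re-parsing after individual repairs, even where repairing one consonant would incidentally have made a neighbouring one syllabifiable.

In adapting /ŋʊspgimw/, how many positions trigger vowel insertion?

The unsyllabifiable consonants are /s/, /p/, /w/; each receives one epenthetic vowel.

3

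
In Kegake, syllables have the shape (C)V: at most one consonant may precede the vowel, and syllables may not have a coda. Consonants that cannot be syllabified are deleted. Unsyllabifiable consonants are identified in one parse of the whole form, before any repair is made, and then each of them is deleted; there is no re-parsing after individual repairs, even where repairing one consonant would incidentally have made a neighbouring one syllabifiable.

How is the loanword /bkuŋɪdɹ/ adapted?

kuŋɪ

The consonants /b/, /d/, /ɹ/ cannot be parsed into a legal (C)V syllable (no codas are permitted; onsets are limited to one consonant).
Deletion applies to /b/, /d/, /ɹ/.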